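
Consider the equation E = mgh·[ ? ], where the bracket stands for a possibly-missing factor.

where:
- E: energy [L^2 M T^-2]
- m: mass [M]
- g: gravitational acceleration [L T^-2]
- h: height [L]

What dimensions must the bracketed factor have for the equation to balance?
Nothing is missing — the bracketed factor must be dimensionless.

E has dimensions [L^2 M T^-2] and mgh already has dimensions [L^2 M T^-2], so E = mgh is dimensionally complete.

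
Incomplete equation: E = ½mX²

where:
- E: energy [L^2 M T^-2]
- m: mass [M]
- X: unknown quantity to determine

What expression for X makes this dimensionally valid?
X = v (velocity), dimensions [L T^-1]

E has dimensions [L^2 M T^-2]; the rest of the RHS (½m) has dimensions [M].
So X² must have dimensions [L^2 T^-2], i.e. X has dimensions [L T^-1] — X = v (velocity).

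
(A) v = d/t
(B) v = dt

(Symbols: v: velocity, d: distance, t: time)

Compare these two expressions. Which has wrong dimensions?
(B)

(A) v = d/t: LHS [L T^-1], RHS [L T^-1] ✓
(B) v = dt: LHS [L T^-1], RHS [L T] ✗

Expression (B) v = dt is dimensionally incorrect.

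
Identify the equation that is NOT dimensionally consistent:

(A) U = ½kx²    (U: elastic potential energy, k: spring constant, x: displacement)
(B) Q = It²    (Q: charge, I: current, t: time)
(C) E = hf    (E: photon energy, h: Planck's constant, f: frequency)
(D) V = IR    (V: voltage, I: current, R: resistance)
(B) Q = It²

The equation (B) Q = It² is dimensionally incorrect.

LHS (Q): [I T]
RHS (It²): [I T^2] ✗

The dimensions do not match. The other three equations balance.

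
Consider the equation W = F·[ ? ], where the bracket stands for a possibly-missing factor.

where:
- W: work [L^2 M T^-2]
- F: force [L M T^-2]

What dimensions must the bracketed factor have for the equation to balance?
[L] — length (e.g. a distance d)

W has dimensions [L^2 M T^-2]; F has dimensions [L M T^-2].
The bracketed factor must supply [L^2 M T^-2] / [L M T^-2] = [L].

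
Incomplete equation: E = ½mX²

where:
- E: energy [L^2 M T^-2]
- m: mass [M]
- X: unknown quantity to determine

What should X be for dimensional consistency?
X = v (velocity), dimensions [L T^-1]

E has dimensions [L^2 M T^-2]; the rest of the RHS (½m) has dimensions [M].
So X² must have dimensions [L^2 T^-2], i.e. X has dimensions [L T^-1] — X = v (velocity).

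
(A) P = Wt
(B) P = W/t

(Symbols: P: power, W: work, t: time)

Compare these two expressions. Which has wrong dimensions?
(A)

(A) P = Wt: LHS [L^2 M T^-3], RHS [L^2 M T^-1] ✗
(B) P = W/t: LHS [L^2 M T^-3], RHS [L^2 M T^-3] ✓

Expression (A) P = Wt is dimensionally incorrect.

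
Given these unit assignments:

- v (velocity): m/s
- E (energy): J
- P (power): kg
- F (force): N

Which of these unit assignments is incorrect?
P

The variable P (power) should have units W, not kg.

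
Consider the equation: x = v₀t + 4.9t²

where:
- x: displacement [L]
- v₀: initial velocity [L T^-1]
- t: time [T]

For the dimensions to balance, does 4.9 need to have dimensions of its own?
Yes

x has dimensions [L], while t² alone has dimensions [T^2]. For the equation to balance, the factor 4.9 must carry dimensions [L T^-2] — it is a dimensional constant (a numerical value of a physical quantity with its units suppressed), not a pure number.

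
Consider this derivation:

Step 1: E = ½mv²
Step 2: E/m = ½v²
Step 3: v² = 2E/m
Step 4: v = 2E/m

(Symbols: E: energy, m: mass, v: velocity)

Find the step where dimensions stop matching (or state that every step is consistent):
Step 4

Step 1: E = ½mv² → LHS [L^2 M T^-2], RHS [L^2 M T^-2] ✓
Step 2: E/m = ½v² → LHS [L^2 T^-2], RHS [L^2 T^-2] ✓
Step 3: v² = 2E/m → LHS [L^2 T^-2], RHS [L^2 T^-2] ✓
Step 4: v = 2E/m → LHS [L T^-1], RHS [L^2 T^-2] ✗

The first dimensional inconsistency appears in step 4: v = 2E/m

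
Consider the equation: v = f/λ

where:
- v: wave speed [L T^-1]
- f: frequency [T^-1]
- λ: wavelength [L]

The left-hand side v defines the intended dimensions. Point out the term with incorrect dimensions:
The right-hand side term f/λ

v has dimensions [L T^-1], but f/λ has dimensions [L^-1 T^-1], so the term f/λ is dimensionally wrong for v.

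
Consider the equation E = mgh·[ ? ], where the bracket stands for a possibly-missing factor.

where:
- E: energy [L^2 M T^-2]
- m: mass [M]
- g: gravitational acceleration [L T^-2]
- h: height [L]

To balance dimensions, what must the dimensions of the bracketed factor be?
Nothing is missing — the bracketed factor must be dimensionless.

E has dimensions [L^2 M T^-2] and mgh already has dimensions [L^2 M T^-2], so E = mgh is dimensionally complete.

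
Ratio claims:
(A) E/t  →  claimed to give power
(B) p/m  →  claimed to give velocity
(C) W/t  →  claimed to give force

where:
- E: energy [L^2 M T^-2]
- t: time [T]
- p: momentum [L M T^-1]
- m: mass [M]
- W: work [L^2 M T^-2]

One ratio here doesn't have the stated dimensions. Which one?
(C) W/t does not give force

(A) E/t: [L^2 M T^-3] = power [L^2 M T^-3] ✓
(B) p/m: [L T^-1] = velocity [L T^-1] ✓
(C) W/t: [L^2 M T^-3] ≠ force [L M T^-2] ✗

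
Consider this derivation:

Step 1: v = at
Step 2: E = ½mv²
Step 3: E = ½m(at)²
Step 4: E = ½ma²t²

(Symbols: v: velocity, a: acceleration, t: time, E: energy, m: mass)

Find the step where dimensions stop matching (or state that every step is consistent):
No step introduces an error — all steps are dimensionally consistent.

Step 1: v = at → LHS [L T^-1], RHS [L T^-1] ✓
Step 2: E = ½mv² → LHS [L^2 M T^-2], RHS [L^2 M T^-2] ✓
Step 3: E = ½m(at)² → LHS [L^2 M T^-2], RHS [L^2 M T^-2] ✓
Step 4: E = ½ma²t² → LHS [L^2 M T^-2], RHS [L^2 M T^-2] ✓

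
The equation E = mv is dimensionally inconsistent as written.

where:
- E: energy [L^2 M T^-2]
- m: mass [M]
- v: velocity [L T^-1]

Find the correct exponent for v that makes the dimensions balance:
The exponent of v should be 2: E = mv^2

The LHS E has dimensions [L^2 M T^-2]; v has dimensions [L T^-1].
As written, the RHS mv (exponent 1 on v) has dimensions [L M T^-1], which does not match.
With exponent 2, the RHS mv^2 has dimensions [L^2 M T^-2], matching the LHS.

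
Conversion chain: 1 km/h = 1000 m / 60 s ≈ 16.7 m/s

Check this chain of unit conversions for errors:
The chain is incorrect (it contains an error).

Incorrect: 1 h = 3600 s, not 60 s (1 km/h ≈ 0.278 m/s)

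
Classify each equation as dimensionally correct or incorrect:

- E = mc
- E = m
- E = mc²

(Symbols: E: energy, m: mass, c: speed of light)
Dimensionally correct: E = mc²
Dimensionally incorrect: E = mc, E = m
Ordered (correct first, then incorrect): E = mc², E = mc, E = m

- E = mc: LHS [L^2 M T^-2], RHS [L M T^-1] → incorrect ✗
- E = m: LHS [L^2 M T^-2], RHS [M] → incorrect ✗
- E = mc²: LHS [L^2 M T^-2], RHS [L^2 M T^-2] → correct ✓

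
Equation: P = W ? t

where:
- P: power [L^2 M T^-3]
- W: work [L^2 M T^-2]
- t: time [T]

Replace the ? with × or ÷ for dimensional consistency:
division (÷): P = W ÷ t

P [L^2 M T^-3]; W [L^2 M T^-2]; t [T].
W × t → [L^2 M T^-1] ✗
W ÷ t → [L^2 M T^-3] ✓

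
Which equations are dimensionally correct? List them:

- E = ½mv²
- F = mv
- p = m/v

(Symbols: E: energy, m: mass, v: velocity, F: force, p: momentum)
Dimensionally correct: E = ½mv²
Dimensionally incorrect: F = mv, p = m/v
Ordered (correct first, then incorrect): E = ½mv², F = mv, p = m/v

- E = ½mv²: LHS [L^2 M T^-2], RHS [L^2 M T^-2] → correct ✓
- F = mv: LHS [L M T^-2], RHS [L M T^-1] → incorrect ✗
- p = m/v: LHS [L M T^-1], RHS [L^-1 M T] → incorrect ✗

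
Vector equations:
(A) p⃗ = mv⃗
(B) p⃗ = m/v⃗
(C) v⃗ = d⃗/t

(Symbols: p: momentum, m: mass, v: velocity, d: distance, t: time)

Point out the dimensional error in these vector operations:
(B) p⃗ = m/v⃗

(A) p⃗ = mv⃗: LHS [L M T^-1], RHS [L M T^-1] ✓ — mass (scalar) times velocity (vector)
(B) p⃗ = m/v⃗: LHS [L M T^-1], RHS [L^-1 M T] ✗ — momentum is mass times velocity; should be mv⃗ (and division by a vector is undefined)
(C) v⃗ = d⃗/t: LHS [L T^-1], RHS [L T^-1] ✓ — displacement (vector) divided by time (scalar)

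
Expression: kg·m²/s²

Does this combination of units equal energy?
Yes

The expression kg·m²/s² has dimensions [L^2 M T^-2], which is exactly energy [L^2 M T^-2].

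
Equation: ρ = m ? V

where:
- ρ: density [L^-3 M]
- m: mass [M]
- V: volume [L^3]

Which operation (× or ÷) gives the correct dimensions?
division (÷): ρ = m ÷ V

ρ [L^-3 M]; m [M]; V [L^3].
m × V → [L^3 M] ✗
m ÷ V → [L^-3 M] ✓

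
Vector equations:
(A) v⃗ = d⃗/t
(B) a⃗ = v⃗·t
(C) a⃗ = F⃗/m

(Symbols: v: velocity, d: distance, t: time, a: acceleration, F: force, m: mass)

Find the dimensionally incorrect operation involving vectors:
(B) a⃗ = v⃗·t

(A) v⃗ = d⃗/t: LHS [L T^-1], RHS [L T^-1] ✓ — displacement (vector) divided by time (scalar)
(B) a⃗ = v⃗·t: LHS [L T^-2], RHS [L] ✗ — acceleration is velocity per time; should be v⃗/t
(C) a⃗ = F⃗/m: LHS [L T^-2], RHS [L T^-2] ✓ — force (vector) divided by mass (scalar)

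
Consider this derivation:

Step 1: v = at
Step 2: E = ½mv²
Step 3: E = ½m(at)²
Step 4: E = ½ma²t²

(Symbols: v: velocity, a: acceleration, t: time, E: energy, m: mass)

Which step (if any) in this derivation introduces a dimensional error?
No step introduces an error — all steps are dimensionally consistent.

Step 1: v = at → LHS [L T^-1], RHS [L T^-1] ✓
Step 2: E = ½mv² → LHS [L^2 M T^-2], RHS [L^2 M T^-2] ✓
Step 3: E = ½m(at)² → LHS [L^2 M T^-2], RHS [L^2 M T^-2] ✓
Step 4: E = ½ma²t² → LHS [L^2 M T^-2], RHS [L^2 M T^-2] ✓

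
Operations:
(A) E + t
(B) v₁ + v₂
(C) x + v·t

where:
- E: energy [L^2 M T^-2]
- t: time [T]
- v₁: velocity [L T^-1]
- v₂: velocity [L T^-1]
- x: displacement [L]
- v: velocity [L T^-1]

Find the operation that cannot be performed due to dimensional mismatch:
(A) E + t

(A) E + t: E [L^2 M T^-2] and t [T] — different dimensions cannot be added/subtracted ✗
(B) v₁ + v₂: v₁ [L T^-1] and v₂ [L T^-1] — same dimensions ✓
(C) x + v·t: x [L] and v·t [L] — same dimensions ✓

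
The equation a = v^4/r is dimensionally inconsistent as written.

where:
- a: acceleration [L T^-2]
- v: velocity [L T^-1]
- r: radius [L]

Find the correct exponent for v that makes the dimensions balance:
The exponent of v should be 2: a = v^2/r

The LHS a has dimensions [L T^-2]; v has dimensions [L T^-1].
As written, the RHS v^4/r (exponent 4 on v) has dimensions [L^3 T^-4], which does not match.
With exponent 2, the RHS v^2/r has dimensions [L T^-2], matching the LHS.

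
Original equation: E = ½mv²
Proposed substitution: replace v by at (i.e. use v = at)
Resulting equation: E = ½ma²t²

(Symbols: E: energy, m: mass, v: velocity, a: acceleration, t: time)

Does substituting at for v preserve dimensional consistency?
Yes

[v] = [L T^-1] and [at] = [L T^-1]. These match, so the substitution replaces a quantity by one of the same dimensions and the result E = ½ma²t² has LHS [L^2 M T^-2] vs RHS [L^2 M T^-2] — still consistent.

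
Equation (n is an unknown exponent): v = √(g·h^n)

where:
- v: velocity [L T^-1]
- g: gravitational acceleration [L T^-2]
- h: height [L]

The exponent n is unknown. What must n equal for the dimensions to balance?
n = 1

v has dimensions [L T^-1]; h has dimensions [L].
With n = 1: √(g·h^1) has dimensions [L T^-1], matching the LHS ✓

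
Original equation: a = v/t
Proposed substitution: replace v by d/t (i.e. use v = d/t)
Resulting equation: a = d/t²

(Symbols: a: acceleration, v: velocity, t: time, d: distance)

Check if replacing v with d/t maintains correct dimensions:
Yes

[v] = [L T^-1] and [d/t] = [L T^-1]. These match, so the substitution replaces a quantity by one of the same dimensions and the result a = d/t² has LHS [L T^-2] vs RHS [L T^-2] — still consistent.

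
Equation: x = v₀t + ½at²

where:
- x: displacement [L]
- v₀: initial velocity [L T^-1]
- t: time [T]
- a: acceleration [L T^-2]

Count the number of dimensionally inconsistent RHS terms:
0

LHS x: [L]
- v₀t: [L] ✓
- ½at²: [L] ✓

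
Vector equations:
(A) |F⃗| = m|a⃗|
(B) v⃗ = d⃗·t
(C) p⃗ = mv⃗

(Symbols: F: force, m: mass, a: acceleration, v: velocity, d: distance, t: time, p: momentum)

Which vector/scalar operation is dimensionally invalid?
(B) v⃗ = d⃗·t

(A) |F⃗| = m|a⃗|: LHS [L M T^-2], RHS [L M T^-2] ✓ — magnitudes of vectors are scalars
(B) v⃗ = d⃗·t: LHS [L T^-1], RHS [L T] ✗ — velocity is displacement per time; should be d⃗/t
(C) p⃗ = mv⃗: LHS [L M T^-1], RHS [L M T^-1] ✓ — mass (scalar) times velocity (vector)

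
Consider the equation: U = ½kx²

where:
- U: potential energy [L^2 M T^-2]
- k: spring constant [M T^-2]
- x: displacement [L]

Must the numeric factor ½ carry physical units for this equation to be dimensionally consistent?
No

U has dimensions [L^2 M T^-2] and kx² already has dimensions [L^2 M T^-2], so the equation balances without ½ contributing any dimensions. ½ is a pure (dimensionless) number; changing or removing it would not affect dimensional consistency.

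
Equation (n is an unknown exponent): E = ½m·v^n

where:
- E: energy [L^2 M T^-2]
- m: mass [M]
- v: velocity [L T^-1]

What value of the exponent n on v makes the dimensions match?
n = 2

E has dimensions [L^2 M T^-2]; v has dimensions [L T^-1].
The rest of the RHS has dimensions [M], so v^n must supply [L^2 T^-2].
With n = 2: ½m·v^2 has dimensions [L^2 M T^-2], matching the LHS ✓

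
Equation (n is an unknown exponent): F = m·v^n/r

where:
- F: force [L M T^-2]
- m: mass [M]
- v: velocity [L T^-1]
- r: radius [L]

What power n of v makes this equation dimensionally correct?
n = 2

F has dimensions [L M T^-2]; v has dimensions [L T^-1].
The rest of the RHS has dimensions [L^-1 M], so v^n must supply [L^2 T^-2].
With n = 2: m·v^2/r has dimensions [L M T^-2], matching the LHS ✓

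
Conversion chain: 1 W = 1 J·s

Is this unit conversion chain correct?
The chain is incorrect (it contains an error).

Incorrect: Watt is J/s, not J·s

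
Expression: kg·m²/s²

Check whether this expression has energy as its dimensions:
Yes

The expression kg·m²/s² has dimensions [L^2 M T^-2], which is exactly energy [L^2 M T^-2].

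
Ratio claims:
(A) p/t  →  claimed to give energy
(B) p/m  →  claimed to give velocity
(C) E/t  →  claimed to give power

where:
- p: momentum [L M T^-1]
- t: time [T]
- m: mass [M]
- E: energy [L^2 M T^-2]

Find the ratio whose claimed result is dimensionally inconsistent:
(A) p/t does not give energy

(A) p/t: [L M T^-2] ≠ energy [L^2 M T^-2] ✗
(B) p/m: [L T^-1] = velocity [L T^-1] ✓
(C) E/t: [L^2 M T^-3] = power [L^2 M T^-3] ✓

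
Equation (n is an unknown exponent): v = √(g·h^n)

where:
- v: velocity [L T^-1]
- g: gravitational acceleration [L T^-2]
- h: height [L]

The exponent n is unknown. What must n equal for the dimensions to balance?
n = 1

v has dimensions [L T^-1]; h has dimensions [L].
With n = 1: √(g·h^1) has dimensions [L T^-1], matching the LHS ✓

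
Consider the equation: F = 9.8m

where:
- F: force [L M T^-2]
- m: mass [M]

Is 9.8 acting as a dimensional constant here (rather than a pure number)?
Yes

F has dimensions [L M T^-2], while m alone has dimensions [M]. For the equation to balance, the factor 9.8 must carry dimensions [L T^-2] — it is a dimensional constant (a numerical value of a physical quantity with its units suppressed), not a pure number.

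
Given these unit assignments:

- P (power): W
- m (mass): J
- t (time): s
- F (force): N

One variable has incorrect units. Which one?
m

The variable m (mass) should have units kg, not J.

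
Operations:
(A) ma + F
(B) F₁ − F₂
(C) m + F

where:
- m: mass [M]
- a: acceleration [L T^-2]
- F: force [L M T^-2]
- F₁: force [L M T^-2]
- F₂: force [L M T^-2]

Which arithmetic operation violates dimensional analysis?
(C) m + F

(A) ma + F: ma [L M T^-2] and F [L M T^-2] — same dimensions ✓
(B) F₁ − F₂: F₁ [L M T^-2] and F₂ [L M T^-2] — same dimensions ✓
(C) m + F: m [M] and F [L M T^-2] — different dimensions cannot be added/subtracted ✗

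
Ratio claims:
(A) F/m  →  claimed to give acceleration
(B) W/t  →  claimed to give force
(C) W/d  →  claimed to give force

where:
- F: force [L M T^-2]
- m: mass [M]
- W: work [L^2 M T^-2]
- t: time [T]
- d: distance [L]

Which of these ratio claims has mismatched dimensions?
(B) W/t does not give force

(A) F/m: [L T^-2] = acceleration [L T^-2] ✓
(B) W/t: [L^2 M T^-3] ≠ force [L M T^-2] ✗
(C) W/d: [L M T^-2] = force [L M T^-2] ✓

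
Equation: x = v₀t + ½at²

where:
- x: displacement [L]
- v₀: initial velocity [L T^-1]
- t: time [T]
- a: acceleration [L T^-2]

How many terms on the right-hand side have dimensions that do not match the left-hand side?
0

LHS x: [L]
- v₀t: [L] ✓
- ½at²: [L] ✓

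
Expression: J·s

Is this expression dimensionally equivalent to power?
No

The expression J·s has dimensions [L^2 M T^-1], but power has dimensions [L^2 M T^-3].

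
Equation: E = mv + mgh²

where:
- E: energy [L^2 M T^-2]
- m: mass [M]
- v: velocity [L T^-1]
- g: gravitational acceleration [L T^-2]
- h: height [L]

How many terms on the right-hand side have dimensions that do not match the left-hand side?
2

LHS E: [L^2 M T^-2]
- mv: [L M T^-1] ✗
- mgh²: [L^3 M T^-2] ✗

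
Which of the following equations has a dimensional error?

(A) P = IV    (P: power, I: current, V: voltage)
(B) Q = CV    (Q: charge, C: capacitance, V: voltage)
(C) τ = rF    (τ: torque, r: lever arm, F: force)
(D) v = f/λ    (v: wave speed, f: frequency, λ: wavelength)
(D) v = f/λ

The equation (D) v = f/λ is dimensionally incorrect.

LHS (v): [L T^-1]
RHS (f/λ): [L^-1 T^-1] ✗

The dimensions do not match. The other three equations balance.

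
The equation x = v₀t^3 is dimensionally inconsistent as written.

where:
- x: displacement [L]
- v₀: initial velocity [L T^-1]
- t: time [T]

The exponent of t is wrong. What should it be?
The exponent of t should be 1: x = v₀t

The LHS x has dimensions [L]; t has dimensions [T].
As written, the RHS v₀t^3 (exponent 3 on t) has dimensions [L T^2], which does not match.
With exponent 1, the RHS v₀t has dimensions [L], matching the LHS.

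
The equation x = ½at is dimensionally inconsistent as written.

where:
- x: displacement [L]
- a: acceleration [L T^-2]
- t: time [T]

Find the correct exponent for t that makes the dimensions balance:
The exponent of t should be 2: x = ½at^2

The LHS x has dimensions [L]; t has dimensions [T].
As written, the RHS ½at (exponent 1 on t) has dimensions [L T^-1], which does not match.
With exponent 2, the RHS ½at^2 has dimensions [L], matching the LHS.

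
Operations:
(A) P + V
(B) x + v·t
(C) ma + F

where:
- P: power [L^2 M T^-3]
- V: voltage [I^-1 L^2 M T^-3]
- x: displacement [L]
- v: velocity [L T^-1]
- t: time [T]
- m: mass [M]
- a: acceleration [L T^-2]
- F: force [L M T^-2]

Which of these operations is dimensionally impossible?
(A) P + V

(A) P + V: P [L^2 M T^-3] and V [I^-1 L^2 M T^-3] — different dimensions cannot be added/subtracted ✗
(B) x + v·t: x [L] and v·t [L] — same dimensions ✓
(C) ma + F: ma [L M T^-2] and F [L M T^-2] — same dimensions ✓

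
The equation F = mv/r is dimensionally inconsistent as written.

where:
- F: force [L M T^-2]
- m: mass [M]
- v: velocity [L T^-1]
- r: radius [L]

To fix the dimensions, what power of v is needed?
The exponent of v should be 2: F = mv^2/r

The LHS F has dimensions [L M T^-2]; v has dimensions [L T^-1].
As written, the RHS mv/r (exponent 1 on v) has dimensions [M T^-1], which does not match.
With exponent 2, the RHS mv^2/r has dimensions [L M T^-2], matching the LHS.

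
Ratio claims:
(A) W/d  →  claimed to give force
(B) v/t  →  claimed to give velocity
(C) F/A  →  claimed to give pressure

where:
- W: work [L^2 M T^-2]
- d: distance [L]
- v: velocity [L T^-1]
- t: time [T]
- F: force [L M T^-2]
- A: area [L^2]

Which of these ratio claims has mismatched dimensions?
(B) v/t does not give velocity

(A) W/d: [L M T^-2] = force [L M T^-2] ✓
(B) v/t: [L T^-2] ≠ velocity [L T^-1] ✗
(C) F/A: [L^-1 M T^-2] = pressure [L^-1 M T^-2] ✓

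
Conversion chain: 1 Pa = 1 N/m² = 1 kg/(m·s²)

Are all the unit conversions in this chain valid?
The chain is correct (no errors).

Correct: Pascal is Newton per square meter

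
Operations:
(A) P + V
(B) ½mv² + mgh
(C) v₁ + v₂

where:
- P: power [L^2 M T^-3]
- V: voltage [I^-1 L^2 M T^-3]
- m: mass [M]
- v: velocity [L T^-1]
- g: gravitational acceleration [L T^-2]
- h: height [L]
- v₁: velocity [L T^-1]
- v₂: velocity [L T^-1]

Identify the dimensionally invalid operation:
(A) P + V

(A) P + V: P [L^2 M T^-3] and V [I^-1 L^2 M T^-3] — different dimensions cannot be added/subtracted ✗
(B) ½mv² + mgh: ½mv² [L^2 M T^-2] and mgh [L^2 M T^-2] — same dimensions ✓
(C) v₁ + v₂: v₁ [L T^-1] and v₂ [L T^-1] — same dimensions ✓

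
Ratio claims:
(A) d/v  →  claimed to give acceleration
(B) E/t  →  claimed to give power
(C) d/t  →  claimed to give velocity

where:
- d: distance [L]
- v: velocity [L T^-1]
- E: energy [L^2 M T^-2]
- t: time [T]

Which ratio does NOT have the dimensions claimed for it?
(A) d/v does not give acceleration

(A) d/v: [T] ≠ acceleration [L T^-2] ✗
(B) E/t: [L^2 M T^-3] = power [L^2 M T^-3] ✓
(C) d/t: [L T^-1] = velocity [L T^-1] ✓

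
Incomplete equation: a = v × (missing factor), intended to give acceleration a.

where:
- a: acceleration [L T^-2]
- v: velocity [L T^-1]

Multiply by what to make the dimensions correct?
1/t (inverse time), dimensions [T^-1]

a has dimensions [L T^-2] and v has dimensions [L T^-1].
The missing factor must have dimensions [L T^-2] / [L T^-1] = [T^-1], i.e. inverse time (1/t).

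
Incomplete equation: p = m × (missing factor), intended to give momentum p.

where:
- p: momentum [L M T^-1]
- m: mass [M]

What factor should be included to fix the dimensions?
v (velocity), dimensions [L T^-1]

p has dimensions [L M T^-1] and m has dimensions [M].
The missing factor must have dimensions [L M T^-1] / [M] = [L T^-1], i.e. velocity (v).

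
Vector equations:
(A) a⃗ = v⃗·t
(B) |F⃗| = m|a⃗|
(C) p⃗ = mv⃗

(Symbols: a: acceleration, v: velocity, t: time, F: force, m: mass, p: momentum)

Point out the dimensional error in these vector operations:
(A) a⃗ = v⃗·t

(A) a⃗ = v⃗·t: LHS [L T^-2], RHS [L] ✗ — acceleration is velocity per time; should be v⃗/t
(B) |F⃗| = m|a⃗|: LHS [L M T^-2], RHS [L M T^-2] ✓ — magnitudes of vectors are scalars
(C) p⃗ = mv⃗: LHS [L M T^-1], RHS [L M T^-1] ✓ — mass (scalar) times velocity (vector)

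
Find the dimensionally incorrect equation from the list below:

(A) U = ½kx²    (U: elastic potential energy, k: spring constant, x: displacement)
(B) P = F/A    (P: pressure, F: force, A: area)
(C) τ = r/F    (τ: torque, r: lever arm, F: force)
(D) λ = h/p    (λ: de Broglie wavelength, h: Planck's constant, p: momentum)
(C) τ = r/F

The equation (C) τ = r/F is dimensionally incorrect.

LHS (τ): [L^2 M T^-2]
RHS (r/F): [M^-1 T^2] ✗

The dimensions do not match. The other three equations balance.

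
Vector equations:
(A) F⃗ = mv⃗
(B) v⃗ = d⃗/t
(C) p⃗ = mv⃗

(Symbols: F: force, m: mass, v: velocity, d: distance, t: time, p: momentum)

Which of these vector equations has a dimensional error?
(A) F⃗ = mv⃗

(A) F⃗ = mv⃗: LHS [L M T^-2], RHS [L M T^-1] ✗ — mass times velocity is momentum, not force; should be ma⃗
(B) v⃗ = d⃗/t: LHS [L T^-1], RHS [L T^-1] ✓ — displacement (vector) divided by time (scalar)
(C) p⃗ = mv⃗: LHS [L M T^-1], RHS [L M T^-1] ✓ — mass (scalar) times velocity (vector)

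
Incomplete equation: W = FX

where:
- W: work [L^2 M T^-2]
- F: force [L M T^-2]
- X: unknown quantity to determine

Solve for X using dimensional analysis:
X = d (distance), dimensions [L]

W has dimensions [L^2 M T^-2]; the rest of the RHS (F) has dimensions [L M T^-2].
So X must have dimensions [L] — X = d (distance).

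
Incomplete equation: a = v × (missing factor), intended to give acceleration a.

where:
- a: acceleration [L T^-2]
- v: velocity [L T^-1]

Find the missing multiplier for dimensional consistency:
1/t (inverse time), dimensions [T^-1]

a has dimensions [L T^-2] and v has dimensions [L T^-1].
The missing factor must have dimensions [L T^-2] / [L T^-1] = [T^-1], i.e. inverse time (1/t).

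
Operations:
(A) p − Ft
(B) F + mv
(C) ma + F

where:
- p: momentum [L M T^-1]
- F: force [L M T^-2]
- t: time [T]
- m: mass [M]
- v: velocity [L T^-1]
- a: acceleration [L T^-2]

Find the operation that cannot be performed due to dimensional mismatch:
(B) F + mv

(A) p − Ft: p [L M T^-1] and Ft [L M T^-1] — same dimensions ✓
(B) F + mv: F [L M T^-2] and mv [L M T^-1] — different dimensions cannot be added/subtracted ✗
(C) ma + F: ma [L M T^-2] and F [L M T^-2] — same dimensions ✓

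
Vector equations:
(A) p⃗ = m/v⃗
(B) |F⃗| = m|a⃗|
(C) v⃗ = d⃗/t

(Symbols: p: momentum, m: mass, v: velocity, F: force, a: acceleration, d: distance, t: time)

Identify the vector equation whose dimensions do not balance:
(A) p⃗ = m/v⃗

(A) p⃗ = m/v⃗: LHS [L M T^-1], RHS [L^-1 M T] ✗ — momentum is mass times velocity; should be mv⃗ (and division by a vector is undefined)
(B) |F⃗| = m|a⃗|: LHS [L M T^-2], RHS [L M T^-2] ✓ — magnitudes of vectors are scalars
(C) v⃗ = d⃗/t: LHS [L T^-1], RHS [L T^-1] ✓ — displacement (vector) divided by time (scalar)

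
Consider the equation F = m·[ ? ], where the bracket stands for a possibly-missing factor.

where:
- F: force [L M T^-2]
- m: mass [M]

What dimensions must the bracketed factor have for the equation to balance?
[L T^-2] — acceleration (e.g. a)

F has dimensions [L M T^-2]; m has dimensions [M].
The bracketed factor must supply [L M T^-2] / [M] = [L T^-2].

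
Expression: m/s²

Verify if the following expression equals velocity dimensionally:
No

The expression m/s² has dimensions [L T^-2], but velocity has dimensions [L T^-1].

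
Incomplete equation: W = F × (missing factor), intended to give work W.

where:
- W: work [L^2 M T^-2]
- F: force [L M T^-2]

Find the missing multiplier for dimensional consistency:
d (distance), dimensions [L]

W has dimensions [L^2 M T^-2] and F has dimensions [L M T^-2].
The missing factor must have dimensions [L^2 M T^-2] / [L M T^-2] = [L], i.e. distance (d).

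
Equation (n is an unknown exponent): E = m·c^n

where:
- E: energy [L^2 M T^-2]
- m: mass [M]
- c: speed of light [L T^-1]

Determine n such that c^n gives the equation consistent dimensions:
n = 2

E has dimensions [L^2 M T^-2]; c has dimensions [L T^-1].
The rest of the RHS has dimensions [M], so c^n must supply [L^2 T^-2].
With n = 2: m·c^2 has dimensions [L^2 M T^-2], matching the LHS ✓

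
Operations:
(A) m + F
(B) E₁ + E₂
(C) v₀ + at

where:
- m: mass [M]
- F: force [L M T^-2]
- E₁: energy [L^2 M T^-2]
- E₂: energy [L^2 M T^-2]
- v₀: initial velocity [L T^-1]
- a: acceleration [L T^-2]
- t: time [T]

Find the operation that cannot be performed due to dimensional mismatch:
(A) m + F

(A) m + F: m [M] and F [L M T^-2] — different dimensions cannot be added/subtracted ✗
(B) E₁ + E₂: E₁ [L^2 M T^-2] and E₂ [L^2 M T^-2] — same dimensions ✓
(C) v₀ + at: v₀ [L T^-1] and at [L T^-1] — same dimensions ✓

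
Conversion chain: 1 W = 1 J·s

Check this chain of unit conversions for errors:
The chain is incorrect (it contains an error).

Incorrect: Watt is J/s, not J·s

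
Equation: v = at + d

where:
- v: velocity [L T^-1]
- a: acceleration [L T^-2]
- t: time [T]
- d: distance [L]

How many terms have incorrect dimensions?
1

LHS v: [L T^-1]
- at: [L T^-1] ✓
- d: [L] ✗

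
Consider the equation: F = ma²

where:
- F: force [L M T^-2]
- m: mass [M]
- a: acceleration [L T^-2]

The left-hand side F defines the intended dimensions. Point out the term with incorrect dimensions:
The right-hand side term ma²

F has dimensions [L M T^-2], but ma² has dimensions [L^2 M T^-4], so the term ma² is dimensionally wrong for F.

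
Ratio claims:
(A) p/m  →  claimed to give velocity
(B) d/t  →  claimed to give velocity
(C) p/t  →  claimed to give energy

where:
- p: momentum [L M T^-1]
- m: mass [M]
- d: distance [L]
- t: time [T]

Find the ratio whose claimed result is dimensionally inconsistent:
(C) p/t does not give energy

(A) p/m: [L T^-1] = velocity [L T^-1] ✓
(B) d/t: [L T^-1] = velocity [L T^-1] ✓
(C) p/t: [L M T^-2] ≠ energy [L^2 M T^-2] ✗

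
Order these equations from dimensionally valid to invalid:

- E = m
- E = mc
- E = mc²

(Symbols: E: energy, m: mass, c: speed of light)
Dimensionally correct: E = mc²
Dimensionally incorrect: E = m, E = mc
Ordered (correct first, then incorrect): E = mc², E = m, E = mc

- E = m: LHS [L^2 M T^-2], RHS [M] → incorrect ✗
- E = mc: LHS [L^2 M T^-2], RHS [L M T^-1] → incorrect ✗
- E = mc²: LHS [L^2 M T^-2], RHS [L^2 M T^-2] → correct ✓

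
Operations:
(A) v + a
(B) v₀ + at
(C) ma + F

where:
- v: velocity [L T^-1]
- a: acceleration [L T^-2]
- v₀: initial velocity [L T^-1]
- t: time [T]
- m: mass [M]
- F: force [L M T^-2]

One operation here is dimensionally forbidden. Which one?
(A) v + a

(A) v + a: v [L T^-1] and a [L T^-2] — different dimensions cannot be added/subtracted ✗
(B) v₀ + at: v₀ [L T^-1] and at [L T^-1] — same dimensions ✓
(C) ma + F: ma [L M T^-2] and F [L M T^-2] — same dimensions ✓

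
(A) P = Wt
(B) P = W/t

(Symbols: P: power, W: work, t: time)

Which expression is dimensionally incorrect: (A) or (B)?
(A)

(A) P = Wt: LHS [L^2 M T^-3], RHS [L^2 M T^-1] ✗
(B) P = W/t: LHS [L^2 M T^-3], RHS [L^2 M T^-3] ✓

Expression (A) P = Wt is dimensionally incorrect.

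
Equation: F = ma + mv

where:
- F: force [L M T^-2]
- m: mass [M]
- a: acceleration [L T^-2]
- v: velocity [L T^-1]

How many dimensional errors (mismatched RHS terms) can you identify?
1

LHS F: [L M T^-2]
- ma: [L M T^-2] ✓
- mv: [L M T^-1] ✗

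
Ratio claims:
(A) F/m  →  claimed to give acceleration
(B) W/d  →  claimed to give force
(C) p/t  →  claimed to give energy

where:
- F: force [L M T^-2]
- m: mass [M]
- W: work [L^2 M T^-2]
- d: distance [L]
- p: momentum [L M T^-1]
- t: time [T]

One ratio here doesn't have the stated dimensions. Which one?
(C) p/t does not give energy

(A) F/m: [L T^-2] = acceleration [L T^-2] ✓
(B) W/d: [L M T^-2] = force [L M T^-2] ✓
(C) p/t: [L M T^-2] ≠ energy [L^2 M T^-2] ✗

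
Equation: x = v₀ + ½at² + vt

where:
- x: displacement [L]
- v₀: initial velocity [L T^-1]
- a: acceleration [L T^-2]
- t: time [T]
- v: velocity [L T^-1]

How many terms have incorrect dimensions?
1

LHS x: [L]
- v₀: [L T^-1] ✗
- ½at²: [L] ✓
- vt: [L] ✓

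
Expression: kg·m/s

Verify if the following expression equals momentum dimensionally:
Yes

The expression kg·m/s has dimensions [L M T^-1], which is exactly momentum [L M T^-1].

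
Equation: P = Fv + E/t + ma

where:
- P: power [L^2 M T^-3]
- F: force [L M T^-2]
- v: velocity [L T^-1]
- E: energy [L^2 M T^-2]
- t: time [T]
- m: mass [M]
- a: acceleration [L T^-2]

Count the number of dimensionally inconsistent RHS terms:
1

LHS P: [L^2 M T^-3]
- Fv: [L^2 M T^-3] ✓
- E/t: [L^2 M T^-3] ✓
- ma: [L M T^-2] ✗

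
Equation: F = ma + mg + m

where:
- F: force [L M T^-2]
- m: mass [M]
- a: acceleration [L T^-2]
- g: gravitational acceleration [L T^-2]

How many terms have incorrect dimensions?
1

LHS F: [L M T^-2]
- ma: [L M T^-2] ✓
- mg: [L M T^-2] ✓
- m: [M] ✗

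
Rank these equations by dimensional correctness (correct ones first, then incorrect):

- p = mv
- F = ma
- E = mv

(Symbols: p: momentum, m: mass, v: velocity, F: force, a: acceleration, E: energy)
Dimensionally correct: p = mv, F = ma
Dimensionally incorrect: E = mv
Ordered (correct first, then incorrect): p = mv, F = ma, E = mv

- p = mv: LHS [L M T^-1], RHS [L M T^-1] → correct ✓
- F = ma: LHS [L M T^-2], RHS [L M T^-2] → correct ✓
- E = mv: LHS [L^2 M T^-2], RHS [L M T^-1] → incorrect ✗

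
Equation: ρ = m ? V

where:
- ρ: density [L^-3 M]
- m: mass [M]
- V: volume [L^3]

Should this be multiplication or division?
division (÷): ρ = m ÷ V

ρ [L^-3 M]; m [M]; V [L^3].
m × V → [L^3 M] ✗
m ÷ V → [L^-3 M] ✓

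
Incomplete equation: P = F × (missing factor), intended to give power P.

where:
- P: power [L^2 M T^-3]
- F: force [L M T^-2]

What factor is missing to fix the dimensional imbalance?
v (velocity), dimensions [L T^-1]

P has dimensions [L^2 M T^-3] and F has dimensions [L M T^-2].
The missing factor must have dimensions [L^2 M T^-3] / [L M T^-2] = [L T^-1], i.e. velocity (v).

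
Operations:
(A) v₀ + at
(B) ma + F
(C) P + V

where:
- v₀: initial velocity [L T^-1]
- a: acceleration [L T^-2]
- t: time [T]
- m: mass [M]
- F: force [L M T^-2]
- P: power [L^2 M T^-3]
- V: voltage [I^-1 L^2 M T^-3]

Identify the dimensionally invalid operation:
(C) P + V

(A) v₀ + at: v₀ [L T^-1] and at [L T^-1] — same dimensions ✓
(B) ma + F: ma [L M T^-2] and F [L M T^-2] — same dimensions ✓
(C) P + V: P [L^2 M T^-3] and V [I^-1 L^2 M T^-3] — different dimensions cannot be added/subtracted ✗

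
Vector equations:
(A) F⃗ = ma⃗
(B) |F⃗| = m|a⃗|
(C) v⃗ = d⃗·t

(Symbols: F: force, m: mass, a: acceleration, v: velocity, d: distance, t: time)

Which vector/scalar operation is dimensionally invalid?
(C) v⃗ = d⃗·t

(A) F⃗ = ma⃗: LHS [L M T^-2], RHS [L M T^-2] ✓ — Force and acceleration are vectors, mass is a scalar
(B) |F⃗| = m|a⃗|: LHS [L M T^-2], RHS [L M T^-2] ✓ — magnitudes of vectors are scalars
(C) v⃗ = d⃗·t: LHS [L T^-1], RHS [L T] ✗ — velocity is displacement per time; should be d⃗/t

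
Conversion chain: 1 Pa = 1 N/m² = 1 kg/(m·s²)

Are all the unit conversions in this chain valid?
The chain is correct (no errors).

Correct: Pascal is Newton per square meter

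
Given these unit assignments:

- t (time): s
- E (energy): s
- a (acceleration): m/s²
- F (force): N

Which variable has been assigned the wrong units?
E

The variable E (energy) should have units J, not s.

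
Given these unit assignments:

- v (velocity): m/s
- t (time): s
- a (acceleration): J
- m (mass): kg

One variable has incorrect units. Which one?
a

The variable a (acceleration) should have units m/s², not J.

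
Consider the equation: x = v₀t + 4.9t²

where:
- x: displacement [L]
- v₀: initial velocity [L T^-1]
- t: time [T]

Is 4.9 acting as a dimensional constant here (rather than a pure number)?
Yes

x has dimensions [L], while t² alone has dimensions [T^2]. For the equation to balance, the factor 4.9 must carry dimensions [L T^-2] — it is a dimensional constant (a numerical value of a physical quantity with its units suppressed), not a pure number.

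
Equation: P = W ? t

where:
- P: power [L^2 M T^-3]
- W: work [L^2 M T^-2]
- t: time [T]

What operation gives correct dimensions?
division (÷): P = W ÷ t

P [L^2 M T^-3]; W [L^2 M T^-2]; t [T].
W × t → [L^2 M T^-1] ✗
W ÷ t → [L^2 M T^-3] ✓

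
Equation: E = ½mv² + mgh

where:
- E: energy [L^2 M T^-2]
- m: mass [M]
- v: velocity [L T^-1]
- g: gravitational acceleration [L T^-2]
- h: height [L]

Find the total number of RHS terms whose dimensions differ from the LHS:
0

LHS E: [L^2 M T^-2]
- ½mv²: [L^2 M T^-2] ✓
- mgh: [L^2 M T^-2] ✓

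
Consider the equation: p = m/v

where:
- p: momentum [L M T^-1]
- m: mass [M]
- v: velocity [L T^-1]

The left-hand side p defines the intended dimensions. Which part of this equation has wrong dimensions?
The right-hand side term m/v

p has dimensions [L M T^-1], but m/v has dimensions [L^-1 M T], so the term m/v is dimensionally wrong for p.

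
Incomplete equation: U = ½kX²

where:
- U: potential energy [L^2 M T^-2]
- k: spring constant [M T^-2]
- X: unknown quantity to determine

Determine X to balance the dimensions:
X = x (displacement), dimensions [L]

U has dimensions [L^2 M T^-2]; the rest of the RHS (½k) has dimensions [M T^-2].
So X² must have dimensions [L^2], i.e. X has dimensions [L] — X = x (displacement).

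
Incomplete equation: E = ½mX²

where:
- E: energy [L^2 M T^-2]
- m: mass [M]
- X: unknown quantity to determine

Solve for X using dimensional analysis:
X = v (velocity), dimensions [L T^-1]

E has dimensions [L^2 M T^-2]; the rest of the RHS (½m) has dimensions [M].
So X² must have dimensions [L^2 T^-2], i.e. X has dimensions [L T^-1] — X = v (velocity).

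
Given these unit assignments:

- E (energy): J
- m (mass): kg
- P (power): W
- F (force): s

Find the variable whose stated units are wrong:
F

The variable F (force) should have units N, not s.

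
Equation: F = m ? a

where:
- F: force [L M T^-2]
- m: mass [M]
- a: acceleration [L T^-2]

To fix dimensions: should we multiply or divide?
multiplication (×): F = m × a

F [L M T^-2]; m [M]; a [L T^-2].
m × a → [L M T^-2] ✓
m ÷ a → [L^-1 M T^2] ✗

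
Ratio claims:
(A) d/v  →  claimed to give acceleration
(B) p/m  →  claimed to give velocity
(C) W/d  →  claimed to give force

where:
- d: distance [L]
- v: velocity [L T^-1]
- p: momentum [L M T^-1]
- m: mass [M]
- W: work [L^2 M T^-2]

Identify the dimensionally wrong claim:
(A) d/v does not give acceleration

(A) d/v: [T] ≠ acceleration [L T^-2] ✗
(B) p/m: [L T^-1] = velocity [L T^-1] ✓
(C) W/d: [L M T^-2] = force [L M T^-2] ✓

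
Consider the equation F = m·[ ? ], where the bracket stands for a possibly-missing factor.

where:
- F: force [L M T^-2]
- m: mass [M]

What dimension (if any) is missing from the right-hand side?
[L T^-2] — acceleration (e.g. a)

F has dimensions [L M T^-2]; m has dimensions [M].
The bracketed factor must supply [L M T^-2] / [M] = [L T^-2].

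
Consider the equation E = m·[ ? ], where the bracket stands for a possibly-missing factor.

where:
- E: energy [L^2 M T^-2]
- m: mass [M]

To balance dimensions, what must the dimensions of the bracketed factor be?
[L^2 T^-2] — velocity squared (e.g. v²)

E has dimensions [L^2 M T^-2]; m has dimensions [M].
The bracketed factor must supply [L^2 M T^-2] / [M] = [L^2 T^-2].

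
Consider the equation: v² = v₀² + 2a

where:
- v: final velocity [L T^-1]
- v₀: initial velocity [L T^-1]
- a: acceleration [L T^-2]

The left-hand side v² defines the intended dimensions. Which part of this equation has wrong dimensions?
The term 2a

Checking each RHS term against the LHS:
- v₀²: [L^2 T^-2] — matches v² [L^2 T^-2] ✓
- 2a: [L T^-2] — does NOT match v² [L^2 T^-2] ✗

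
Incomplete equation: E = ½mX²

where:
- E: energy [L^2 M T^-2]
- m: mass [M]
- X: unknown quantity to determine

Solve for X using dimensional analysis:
X = v (velocity), dimensions [L T^-1]

E has dimensions [L^2 M T^-2]; the rest of the RHS (½m) has dimensions [M].
So X² must have dimensions [L^2 T^-2], i.e. X has dimensions [L T^-1] — X = v (velocity).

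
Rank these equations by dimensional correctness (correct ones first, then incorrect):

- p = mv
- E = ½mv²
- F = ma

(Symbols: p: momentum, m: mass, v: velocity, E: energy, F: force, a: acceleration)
Dimensionally correct: p = mv, E = ½mv², F = ma
Dimensionally incorrect: none
Ordered (correct first, then incorrect): p = mv, E = ½mv², F = ma

- p = mv: LHS [L M T^-1], RHS [L M T^-1] → correct ✓
- E = ½mv²: LHS [L^2 M T^-2], RHS [L^2 M T^-2] → correct ✓
- F = ma: LHS [L M T^-2], RHS [L M T^-2] → correct ✓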